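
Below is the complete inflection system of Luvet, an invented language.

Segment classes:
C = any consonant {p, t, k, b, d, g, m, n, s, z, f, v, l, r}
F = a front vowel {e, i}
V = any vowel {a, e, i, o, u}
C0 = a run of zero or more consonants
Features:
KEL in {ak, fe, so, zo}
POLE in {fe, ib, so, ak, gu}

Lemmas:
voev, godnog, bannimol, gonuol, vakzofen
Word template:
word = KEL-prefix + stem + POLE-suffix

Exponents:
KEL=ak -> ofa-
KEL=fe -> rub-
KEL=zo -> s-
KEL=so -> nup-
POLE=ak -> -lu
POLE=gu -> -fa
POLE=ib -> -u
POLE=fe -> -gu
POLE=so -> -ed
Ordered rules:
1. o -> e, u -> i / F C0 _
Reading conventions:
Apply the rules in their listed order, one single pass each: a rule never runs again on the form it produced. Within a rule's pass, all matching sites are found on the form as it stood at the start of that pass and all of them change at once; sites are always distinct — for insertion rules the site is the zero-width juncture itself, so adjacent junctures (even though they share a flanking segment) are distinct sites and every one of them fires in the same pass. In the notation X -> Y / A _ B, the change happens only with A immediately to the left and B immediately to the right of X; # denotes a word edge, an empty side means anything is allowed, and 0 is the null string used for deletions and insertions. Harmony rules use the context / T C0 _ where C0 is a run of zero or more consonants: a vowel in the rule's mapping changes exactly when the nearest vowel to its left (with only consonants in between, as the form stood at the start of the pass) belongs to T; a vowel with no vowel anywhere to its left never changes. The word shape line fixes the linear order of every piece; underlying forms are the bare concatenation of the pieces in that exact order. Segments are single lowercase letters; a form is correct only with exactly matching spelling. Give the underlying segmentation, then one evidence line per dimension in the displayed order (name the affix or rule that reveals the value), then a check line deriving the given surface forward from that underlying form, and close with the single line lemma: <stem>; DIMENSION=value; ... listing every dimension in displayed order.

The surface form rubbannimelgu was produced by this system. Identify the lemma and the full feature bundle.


underlying: rub-bannimol-gu
KEL=fe - signalled by the affix rub-
POLE=fe - signalled by the affix -gu
check: rubbannimolgu -> rubbannimelgu
lemma: bannimol; KEL=fe; POLE=fe


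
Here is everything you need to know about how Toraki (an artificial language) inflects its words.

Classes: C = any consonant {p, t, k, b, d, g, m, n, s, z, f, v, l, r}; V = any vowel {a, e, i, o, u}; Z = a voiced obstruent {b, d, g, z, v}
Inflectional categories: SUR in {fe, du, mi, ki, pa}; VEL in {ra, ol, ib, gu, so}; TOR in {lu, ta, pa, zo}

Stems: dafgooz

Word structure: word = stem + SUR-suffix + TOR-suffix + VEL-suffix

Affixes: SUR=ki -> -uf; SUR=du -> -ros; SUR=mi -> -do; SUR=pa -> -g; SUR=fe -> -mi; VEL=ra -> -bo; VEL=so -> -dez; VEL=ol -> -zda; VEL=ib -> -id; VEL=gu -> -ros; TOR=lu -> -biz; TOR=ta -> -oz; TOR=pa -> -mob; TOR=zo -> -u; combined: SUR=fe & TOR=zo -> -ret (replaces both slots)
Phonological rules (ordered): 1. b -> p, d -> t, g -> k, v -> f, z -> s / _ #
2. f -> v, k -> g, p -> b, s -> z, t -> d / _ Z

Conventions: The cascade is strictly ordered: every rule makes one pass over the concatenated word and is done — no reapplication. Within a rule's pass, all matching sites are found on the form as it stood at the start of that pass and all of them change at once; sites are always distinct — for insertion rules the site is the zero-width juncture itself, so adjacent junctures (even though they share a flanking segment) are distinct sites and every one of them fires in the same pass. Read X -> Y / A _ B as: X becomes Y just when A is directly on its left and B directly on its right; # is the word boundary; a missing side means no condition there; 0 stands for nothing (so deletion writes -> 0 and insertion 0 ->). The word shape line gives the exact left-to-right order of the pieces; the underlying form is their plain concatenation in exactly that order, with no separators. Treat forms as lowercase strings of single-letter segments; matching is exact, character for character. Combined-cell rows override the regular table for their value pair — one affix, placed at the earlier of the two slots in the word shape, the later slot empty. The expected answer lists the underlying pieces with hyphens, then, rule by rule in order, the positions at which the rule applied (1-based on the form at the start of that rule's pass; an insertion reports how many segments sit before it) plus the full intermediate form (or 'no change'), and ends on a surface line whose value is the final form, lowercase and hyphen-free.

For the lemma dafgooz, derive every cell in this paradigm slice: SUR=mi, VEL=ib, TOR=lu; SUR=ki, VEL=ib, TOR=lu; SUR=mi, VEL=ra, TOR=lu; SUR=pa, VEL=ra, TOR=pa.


cell SUR=mi, VEL=ib, TOR=lu:
underlying: dafgooz-do-biz-id
1. b -> p, d -> t, g -> k, v -> f, z -> s / _ #: fires at position(s) 14: dafgoozdobizit
2. f -> v, k -> g, p -> b, s -> z, t -> d / _ Z: fires at position(s) 3: davgoozdobizit
surface: davgoozdobizit

cell SUR=ki, VEL=ib, TOR=lu:
underlying: dafgooz-uf-biz-id
1. b -> p, d -> t, g -> k, v -> f, z -> s / _ #: fires at position(s) 14: dafgoozufbizit
2. f -> v, k -> g, p -> b, s -> z, t -> d / _ Z: fires at position(s) 3, 9: davgoozuvbizit
surface: davgoozuvbizit

cell SUR=mi, VEL=ra, TOR=lu:
underlying: dafgooz-do-biz-bo
1. b -> p, d -> t, g -> k, v -> f, z -> s / _ #: no change
2. f -> v, k -> g, p -> b, s -> z, t -> d / _ Z: fires at position(s) 3: davgoozdobizbo
surface: davgoozdobizbo

cell SUR=pa, VEL=ra, TOR=pa:
underlying: dafgooz-g-mob-bo
1. b -> p, d -> t, g -> k, v -> f, z -> s / _ #: no change
2. f -> v, k -> g, p -> b, s -> z, t -> d / _ Z: fires at position(s) 3: davgoozgmobbo
surface: davgoozgmobbo


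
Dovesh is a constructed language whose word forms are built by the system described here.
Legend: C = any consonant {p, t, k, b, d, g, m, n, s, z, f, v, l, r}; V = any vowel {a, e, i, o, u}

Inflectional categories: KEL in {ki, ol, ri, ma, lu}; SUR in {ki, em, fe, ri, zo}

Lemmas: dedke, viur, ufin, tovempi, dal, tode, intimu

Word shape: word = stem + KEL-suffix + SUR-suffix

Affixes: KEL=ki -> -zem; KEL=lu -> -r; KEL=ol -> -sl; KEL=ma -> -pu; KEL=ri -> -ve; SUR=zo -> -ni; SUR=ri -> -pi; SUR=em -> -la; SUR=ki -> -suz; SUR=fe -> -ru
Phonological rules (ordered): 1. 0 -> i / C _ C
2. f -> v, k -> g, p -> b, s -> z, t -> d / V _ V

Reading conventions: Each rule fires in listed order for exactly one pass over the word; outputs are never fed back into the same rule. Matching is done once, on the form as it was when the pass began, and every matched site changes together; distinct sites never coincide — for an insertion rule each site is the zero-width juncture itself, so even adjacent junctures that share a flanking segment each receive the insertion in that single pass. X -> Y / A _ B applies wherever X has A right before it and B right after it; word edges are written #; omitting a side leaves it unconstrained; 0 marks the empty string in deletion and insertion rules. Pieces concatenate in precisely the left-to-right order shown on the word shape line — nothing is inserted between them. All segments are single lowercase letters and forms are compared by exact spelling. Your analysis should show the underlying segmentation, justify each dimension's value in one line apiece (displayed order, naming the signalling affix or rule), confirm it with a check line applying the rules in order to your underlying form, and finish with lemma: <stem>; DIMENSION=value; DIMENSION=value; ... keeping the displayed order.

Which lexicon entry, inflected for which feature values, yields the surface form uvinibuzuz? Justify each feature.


underlying: ufin-pu-suz
KEL=ma - signalled by the affix -pu
SUR=ki - signalled by the affix -suz
check: ufinpusuz -> ufinipusuz -> uvinibuzuz
lemma: ufin; KEL=ma; SUR=ki


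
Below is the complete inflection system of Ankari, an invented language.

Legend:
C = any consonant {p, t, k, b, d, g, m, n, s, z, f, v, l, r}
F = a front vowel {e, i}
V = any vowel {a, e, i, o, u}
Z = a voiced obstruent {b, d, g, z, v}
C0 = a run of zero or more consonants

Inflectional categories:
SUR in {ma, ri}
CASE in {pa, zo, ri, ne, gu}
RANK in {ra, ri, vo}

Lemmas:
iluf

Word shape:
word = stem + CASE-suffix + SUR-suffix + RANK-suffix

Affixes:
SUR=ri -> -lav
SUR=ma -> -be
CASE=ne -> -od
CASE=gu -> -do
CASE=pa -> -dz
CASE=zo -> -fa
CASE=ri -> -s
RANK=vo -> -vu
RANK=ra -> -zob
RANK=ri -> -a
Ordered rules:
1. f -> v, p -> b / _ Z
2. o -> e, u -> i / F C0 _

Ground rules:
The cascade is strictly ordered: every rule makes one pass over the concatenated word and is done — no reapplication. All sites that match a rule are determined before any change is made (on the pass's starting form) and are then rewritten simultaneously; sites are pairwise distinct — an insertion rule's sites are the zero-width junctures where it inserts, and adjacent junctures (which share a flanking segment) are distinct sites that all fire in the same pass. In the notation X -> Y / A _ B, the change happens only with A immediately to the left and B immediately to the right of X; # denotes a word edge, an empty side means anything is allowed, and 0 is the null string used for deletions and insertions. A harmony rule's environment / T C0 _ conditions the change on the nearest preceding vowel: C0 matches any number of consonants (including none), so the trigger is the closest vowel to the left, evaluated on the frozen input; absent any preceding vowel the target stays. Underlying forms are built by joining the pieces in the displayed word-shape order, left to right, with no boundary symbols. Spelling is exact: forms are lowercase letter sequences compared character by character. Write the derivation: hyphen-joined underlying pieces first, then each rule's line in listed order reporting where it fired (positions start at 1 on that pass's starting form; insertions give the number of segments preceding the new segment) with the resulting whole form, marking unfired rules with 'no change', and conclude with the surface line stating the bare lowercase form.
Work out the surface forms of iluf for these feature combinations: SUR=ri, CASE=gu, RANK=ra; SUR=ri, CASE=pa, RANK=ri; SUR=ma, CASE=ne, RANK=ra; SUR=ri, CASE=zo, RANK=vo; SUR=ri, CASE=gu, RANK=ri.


cell SUR=ri, CASE=gu, RANK=ra:
underlying: iluf-do-lav-zob
1. f -> v, p -> b / _ Z: fires at position(s) 4: iluvdolavzob
2. o -> e, u -> i / F C0 _: fires at position(s) 3: ilivdolavzob
surface: ilivdolavzob

cell SUR=ri, CASE=pa, RANK=ri:
underlying: iluf-dz-lav-a
1. f -> v, p -> b / _ Z: fires at position(s) 4: iluvdzlava
2. o -> e, u -> i / F C0 _: fires at position(s) 3: ilivdzlava
surface: ilivdzlava

cell SUR=ma, CASE=ne, RANK=ra:
underlying: iluf-od-be-zob
1. f -> v, p -> b / _ Z: no change
2. o -> e, u -> i / F C0 _: fires at position(s) 3, 10: ilifodbezeb
surface: ilifodbezeb

cell SUR=ri, CASE=zo, RANK=vo:
underlying: iluf-fa-lav-vu
1. f -> v, p -> b / _ Z: no change
2. o -> e, u -> i / F C0 _: fires at position(s) 3: iliffalavvu
surface: iliffalavvu

cell SUR=ri, CASE=gu, RANK=ri:
underlying: iluf-do-lav-a
1. f -> v, p -> b / _ Z: fires at position(s) 4: iluvdolava
2. o -> e, u -> i / F C0 _: fires at position(s) 3: ilivdolava
surface: ilivdolava


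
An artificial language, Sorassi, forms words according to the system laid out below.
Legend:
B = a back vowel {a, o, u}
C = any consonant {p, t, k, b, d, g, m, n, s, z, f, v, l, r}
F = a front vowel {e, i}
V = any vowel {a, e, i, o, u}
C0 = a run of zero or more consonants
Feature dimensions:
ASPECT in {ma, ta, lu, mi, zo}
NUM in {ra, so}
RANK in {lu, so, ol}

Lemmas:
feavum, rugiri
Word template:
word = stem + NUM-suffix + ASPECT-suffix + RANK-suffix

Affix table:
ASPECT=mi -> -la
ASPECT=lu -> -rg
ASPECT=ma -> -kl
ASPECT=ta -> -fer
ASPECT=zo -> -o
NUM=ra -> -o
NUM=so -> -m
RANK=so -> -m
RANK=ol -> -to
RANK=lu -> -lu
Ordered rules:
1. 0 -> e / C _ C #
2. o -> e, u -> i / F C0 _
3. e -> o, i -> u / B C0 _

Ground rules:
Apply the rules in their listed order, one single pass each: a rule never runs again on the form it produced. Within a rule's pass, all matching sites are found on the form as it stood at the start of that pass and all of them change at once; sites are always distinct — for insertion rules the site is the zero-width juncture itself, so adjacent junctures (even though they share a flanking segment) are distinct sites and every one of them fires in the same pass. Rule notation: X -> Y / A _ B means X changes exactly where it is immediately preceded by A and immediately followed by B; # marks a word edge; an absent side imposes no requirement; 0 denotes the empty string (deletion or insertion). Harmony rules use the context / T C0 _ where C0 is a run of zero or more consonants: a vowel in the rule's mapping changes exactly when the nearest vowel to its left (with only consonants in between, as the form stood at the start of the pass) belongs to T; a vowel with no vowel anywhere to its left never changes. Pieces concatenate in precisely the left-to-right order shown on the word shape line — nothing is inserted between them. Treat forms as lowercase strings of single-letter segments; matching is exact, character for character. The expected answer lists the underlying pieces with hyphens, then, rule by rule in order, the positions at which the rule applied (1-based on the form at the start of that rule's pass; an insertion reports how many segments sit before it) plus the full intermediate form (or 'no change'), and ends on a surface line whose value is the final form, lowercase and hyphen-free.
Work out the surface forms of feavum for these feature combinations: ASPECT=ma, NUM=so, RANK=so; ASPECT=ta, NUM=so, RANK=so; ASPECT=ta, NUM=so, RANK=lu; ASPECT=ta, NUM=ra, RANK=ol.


cell ASPECT=ma, NUM=so, RANK=so:
underlying: feavum-m-kl-m
1. 0 -> e / C _ C #: inserts after position(s) 9: feavummklem
2. o -> e, u -> i / F C0 _: no change
3. e -> o, i -> u / B C0 _: fires at position(s) 10: feavummklom
surface: feavummklom

cell ASPECT=ta, NUM=so, RANK=so:
underlying: feavum-m-fer-m
1. 0 -> e / C _ C #: inserts after position(s) 10: feavummferem
2. o -> e, u -> i / F C0 _: no change
3. e -> o, i -> u / B C0 _: fires at position(s) 9: feavummforem
surface: feavummforem

cell ASPECT=ta, NUM=so, RANK=lu:
underlying: feavum-m-fer-lu
1. 0 -> e / C _ C #: no change
2. o -> e, u -> i / F C0 _: fires at position(s) 12: feavummferli
3. e -> o, i -> u / B C0 _: fires at position(s) 9: feavummforli
surface: feavummforli

cell ASPECT=ta, NUM=ra, RANK=ol:
underlying: feavum-o-fer-to
1. 0 -> e / C _ C #: no change
2. o -> e, u -> i / F C0 _: fires at position(s) 12: feavumoferte
3. e -> o, i -> u / B C0 _: fires at position(s) 9: feavumoforte
surface: feavumoforte


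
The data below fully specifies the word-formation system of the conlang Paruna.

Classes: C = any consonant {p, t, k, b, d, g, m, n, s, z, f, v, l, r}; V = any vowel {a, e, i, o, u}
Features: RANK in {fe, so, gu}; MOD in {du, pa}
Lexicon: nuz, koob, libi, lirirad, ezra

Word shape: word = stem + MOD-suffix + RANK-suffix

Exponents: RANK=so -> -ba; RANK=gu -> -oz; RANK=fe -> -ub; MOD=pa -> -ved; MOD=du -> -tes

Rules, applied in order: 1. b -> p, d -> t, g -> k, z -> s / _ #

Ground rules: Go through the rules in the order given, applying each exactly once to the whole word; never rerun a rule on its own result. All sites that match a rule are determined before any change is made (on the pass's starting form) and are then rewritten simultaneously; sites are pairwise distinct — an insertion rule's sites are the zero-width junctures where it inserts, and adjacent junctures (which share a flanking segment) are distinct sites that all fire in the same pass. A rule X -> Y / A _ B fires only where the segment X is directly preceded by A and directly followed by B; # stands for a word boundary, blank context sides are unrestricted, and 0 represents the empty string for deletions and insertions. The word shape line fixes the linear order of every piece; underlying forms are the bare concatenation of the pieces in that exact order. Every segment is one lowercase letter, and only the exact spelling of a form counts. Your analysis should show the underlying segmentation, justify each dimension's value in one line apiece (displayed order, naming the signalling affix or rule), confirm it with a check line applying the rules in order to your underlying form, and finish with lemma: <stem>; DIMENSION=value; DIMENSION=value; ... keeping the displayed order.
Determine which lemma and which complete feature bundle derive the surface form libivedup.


underlying: libi-ved-ub
RANK=fe - signalled by the affix -ub
MOD=pa - signalled by the affix -ved
check: libivedub -> libivedup
lemma: libi; RANK=fe; MOD=pa


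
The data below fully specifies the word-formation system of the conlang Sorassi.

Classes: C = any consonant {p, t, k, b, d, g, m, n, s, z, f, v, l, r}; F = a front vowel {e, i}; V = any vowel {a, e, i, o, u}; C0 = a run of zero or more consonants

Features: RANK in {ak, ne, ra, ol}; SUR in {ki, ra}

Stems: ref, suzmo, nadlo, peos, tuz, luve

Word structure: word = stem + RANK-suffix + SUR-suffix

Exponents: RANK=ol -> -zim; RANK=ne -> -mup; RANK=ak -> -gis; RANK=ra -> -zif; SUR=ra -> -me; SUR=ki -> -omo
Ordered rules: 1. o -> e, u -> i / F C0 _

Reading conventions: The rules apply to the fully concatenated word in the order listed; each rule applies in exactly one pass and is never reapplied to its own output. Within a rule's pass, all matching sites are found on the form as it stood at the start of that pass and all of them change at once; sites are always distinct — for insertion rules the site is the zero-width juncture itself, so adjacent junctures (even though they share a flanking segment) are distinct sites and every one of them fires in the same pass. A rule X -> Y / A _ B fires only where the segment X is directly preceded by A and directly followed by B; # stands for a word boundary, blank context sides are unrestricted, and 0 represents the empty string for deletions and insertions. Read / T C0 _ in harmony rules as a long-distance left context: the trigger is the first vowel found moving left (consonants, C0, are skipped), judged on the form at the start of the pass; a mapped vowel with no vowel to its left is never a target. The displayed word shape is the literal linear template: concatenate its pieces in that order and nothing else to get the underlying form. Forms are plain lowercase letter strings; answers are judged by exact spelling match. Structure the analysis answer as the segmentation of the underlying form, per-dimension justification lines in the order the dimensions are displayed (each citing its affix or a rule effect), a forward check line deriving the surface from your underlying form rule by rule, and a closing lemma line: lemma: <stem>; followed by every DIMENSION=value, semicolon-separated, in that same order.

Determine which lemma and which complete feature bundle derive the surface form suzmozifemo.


underlying: suzmo-zif-omo
RANK=ra - signalled by the affix -zif
SUR=ki - signalled by the affix -omo
check: suzmozifomo -> suzmozifemo
lemma: suzmo; RANK=ra; SUR=ki


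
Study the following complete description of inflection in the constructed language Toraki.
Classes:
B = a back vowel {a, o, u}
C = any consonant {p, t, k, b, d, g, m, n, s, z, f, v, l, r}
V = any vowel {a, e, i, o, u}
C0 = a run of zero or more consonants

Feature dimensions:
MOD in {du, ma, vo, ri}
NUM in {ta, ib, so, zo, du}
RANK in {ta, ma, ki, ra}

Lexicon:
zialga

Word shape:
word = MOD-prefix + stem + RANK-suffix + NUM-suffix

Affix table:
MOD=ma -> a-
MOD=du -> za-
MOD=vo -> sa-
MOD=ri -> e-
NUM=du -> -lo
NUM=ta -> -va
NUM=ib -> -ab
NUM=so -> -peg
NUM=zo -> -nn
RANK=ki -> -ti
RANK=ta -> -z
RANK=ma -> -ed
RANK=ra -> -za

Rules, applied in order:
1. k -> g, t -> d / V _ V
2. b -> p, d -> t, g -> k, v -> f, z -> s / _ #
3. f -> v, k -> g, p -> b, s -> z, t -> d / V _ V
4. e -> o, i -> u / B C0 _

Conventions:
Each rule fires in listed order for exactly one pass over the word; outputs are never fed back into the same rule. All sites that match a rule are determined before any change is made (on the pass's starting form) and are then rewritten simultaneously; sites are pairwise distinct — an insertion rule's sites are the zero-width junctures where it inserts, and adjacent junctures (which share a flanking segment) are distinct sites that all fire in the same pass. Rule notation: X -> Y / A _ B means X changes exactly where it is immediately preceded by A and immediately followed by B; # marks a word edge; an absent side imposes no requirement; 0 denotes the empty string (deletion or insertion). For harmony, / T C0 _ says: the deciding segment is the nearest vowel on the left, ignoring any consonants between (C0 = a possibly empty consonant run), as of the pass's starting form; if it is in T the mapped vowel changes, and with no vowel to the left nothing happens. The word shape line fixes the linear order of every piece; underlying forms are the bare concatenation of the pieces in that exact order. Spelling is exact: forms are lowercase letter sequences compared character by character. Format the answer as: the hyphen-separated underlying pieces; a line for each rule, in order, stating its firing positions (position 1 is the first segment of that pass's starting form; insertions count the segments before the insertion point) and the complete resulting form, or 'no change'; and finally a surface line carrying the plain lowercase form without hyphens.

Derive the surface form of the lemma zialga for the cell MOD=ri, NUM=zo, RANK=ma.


underlying: e-zialga-ed-nn
1. k -> g, t -> d / V _ V: no change
2. b -> p, d -> t, g -> k, v -> f, z -> s / _ #: no change
3. f -> v, k -> g, p -> b, s -> z, t -> d / V _ V: no change
4. e -> o, i -> u / B C0 _: fires at position(s) 8: ezialgaodnn
surface: ezialgaodnn


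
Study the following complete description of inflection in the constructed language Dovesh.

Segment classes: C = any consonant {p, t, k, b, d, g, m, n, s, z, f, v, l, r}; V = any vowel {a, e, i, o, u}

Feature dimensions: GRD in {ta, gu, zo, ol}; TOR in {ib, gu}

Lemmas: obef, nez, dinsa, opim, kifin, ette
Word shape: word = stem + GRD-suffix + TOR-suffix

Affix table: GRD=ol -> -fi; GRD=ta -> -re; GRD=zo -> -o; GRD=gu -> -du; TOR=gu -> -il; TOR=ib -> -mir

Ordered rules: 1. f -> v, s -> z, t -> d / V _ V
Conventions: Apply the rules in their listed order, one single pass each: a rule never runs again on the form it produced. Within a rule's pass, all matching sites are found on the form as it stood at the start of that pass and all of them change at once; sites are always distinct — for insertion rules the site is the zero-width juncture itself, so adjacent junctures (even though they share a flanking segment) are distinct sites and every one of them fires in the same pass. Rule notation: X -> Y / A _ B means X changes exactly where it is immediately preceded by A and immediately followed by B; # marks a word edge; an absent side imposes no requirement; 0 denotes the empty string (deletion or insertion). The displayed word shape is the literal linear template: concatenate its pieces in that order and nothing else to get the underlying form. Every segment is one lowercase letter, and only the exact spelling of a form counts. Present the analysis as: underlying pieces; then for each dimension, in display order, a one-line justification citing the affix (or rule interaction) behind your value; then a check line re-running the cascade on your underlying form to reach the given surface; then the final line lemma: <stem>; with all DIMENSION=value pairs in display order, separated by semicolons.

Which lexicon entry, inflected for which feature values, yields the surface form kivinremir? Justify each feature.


underlying: kifin-re-mir
GRD=ta - signalled by the affix -re
TOR=ib - signalled by the affix -mir
check: kifinremir -> kivinremir
lemma: kifin; GRD=ta; TOR=ib


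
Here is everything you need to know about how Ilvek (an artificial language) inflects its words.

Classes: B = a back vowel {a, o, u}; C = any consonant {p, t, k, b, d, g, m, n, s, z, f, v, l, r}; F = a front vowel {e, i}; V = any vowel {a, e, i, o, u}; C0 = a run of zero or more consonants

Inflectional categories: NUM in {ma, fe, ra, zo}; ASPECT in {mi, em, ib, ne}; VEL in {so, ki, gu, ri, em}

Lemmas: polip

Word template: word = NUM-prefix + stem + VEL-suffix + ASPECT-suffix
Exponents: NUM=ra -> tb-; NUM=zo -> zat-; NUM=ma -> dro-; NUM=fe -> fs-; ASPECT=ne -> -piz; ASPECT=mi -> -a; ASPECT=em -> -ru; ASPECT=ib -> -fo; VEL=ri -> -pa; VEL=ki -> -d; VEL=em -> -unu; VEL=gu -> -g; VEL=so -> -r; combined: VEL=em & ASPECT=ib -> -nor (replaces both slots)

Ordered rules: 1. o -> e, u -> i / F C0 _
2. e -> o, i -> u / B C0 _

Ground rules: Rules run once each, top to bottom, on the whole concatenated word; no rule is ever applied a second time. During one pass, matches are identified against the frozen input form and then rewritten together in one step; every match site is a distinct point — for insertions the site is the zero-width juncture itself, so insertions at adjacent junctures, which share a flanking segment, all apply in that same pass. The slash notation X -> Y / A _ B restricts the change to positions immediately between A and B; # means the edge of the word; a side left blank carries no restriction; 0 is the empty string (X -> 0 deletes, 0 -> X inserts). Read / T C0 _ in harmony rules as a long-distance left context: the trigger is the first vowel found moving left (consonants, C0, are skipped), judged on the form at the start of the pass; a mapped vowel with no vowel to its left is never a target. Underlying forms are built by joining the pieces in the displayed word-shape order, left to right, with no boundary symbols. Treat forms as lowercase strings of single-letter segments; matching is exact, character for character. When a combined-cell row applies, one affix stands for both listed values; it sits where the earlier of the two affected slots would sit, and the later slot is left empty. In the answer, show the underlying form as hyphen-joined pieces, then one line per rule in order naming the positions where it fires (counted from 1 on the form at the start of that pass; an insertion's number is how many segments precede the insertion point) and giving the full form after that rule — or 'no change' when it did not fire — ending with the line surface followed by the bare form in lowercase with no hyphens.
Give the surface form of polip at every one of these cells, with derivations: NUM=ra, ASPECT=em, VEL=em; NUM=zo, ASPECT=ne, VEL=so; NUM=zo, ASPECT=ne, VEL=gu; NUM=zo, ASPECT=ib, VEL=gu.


cell NUM=ra, ASPECT=em, VEL=em:
underlying: tb-polip-unu-ru
1. o -> e, u -> i / F C0 _: fires at position(s) 8: tbpolipinuru
2. e -> o, i -> u / B C0 _: fires at position(s) 6: tbpolupinuru
surface: tbpolupinuru

cell NUM=zo, ASPECT=ne, VEL=so:
underlying: zat-polip-r-piz
1. o -> e, u -> i / F C0 _: no change
2. e -> o, i -> u / B C0 _: fires at position(s) 7: zatpoluprpiz
surface: zatpoluprpiz

cell NUM=zo, ASPECT=ne, VEL=gu:
underlying: zat-polip-g-piz
1. o -> e, u -> i / F C0 _: no change
2. e -> o, i -> u / B C0 _: fires at position(s) 7: zatpolupgpiz
surface: zatpolupgpiz

cell NUM=zo, ASPECT=ib, VEL=gu:
underlying: zat-polip-g-fo
1. o -> e, u -> i / F C0 _: fires at position(s) 11: zatpolipgfe
2. e -> o, i -> u / B C0 _: fires at position(s) 7: zatpolupgfe
surface: zatpolupgfe


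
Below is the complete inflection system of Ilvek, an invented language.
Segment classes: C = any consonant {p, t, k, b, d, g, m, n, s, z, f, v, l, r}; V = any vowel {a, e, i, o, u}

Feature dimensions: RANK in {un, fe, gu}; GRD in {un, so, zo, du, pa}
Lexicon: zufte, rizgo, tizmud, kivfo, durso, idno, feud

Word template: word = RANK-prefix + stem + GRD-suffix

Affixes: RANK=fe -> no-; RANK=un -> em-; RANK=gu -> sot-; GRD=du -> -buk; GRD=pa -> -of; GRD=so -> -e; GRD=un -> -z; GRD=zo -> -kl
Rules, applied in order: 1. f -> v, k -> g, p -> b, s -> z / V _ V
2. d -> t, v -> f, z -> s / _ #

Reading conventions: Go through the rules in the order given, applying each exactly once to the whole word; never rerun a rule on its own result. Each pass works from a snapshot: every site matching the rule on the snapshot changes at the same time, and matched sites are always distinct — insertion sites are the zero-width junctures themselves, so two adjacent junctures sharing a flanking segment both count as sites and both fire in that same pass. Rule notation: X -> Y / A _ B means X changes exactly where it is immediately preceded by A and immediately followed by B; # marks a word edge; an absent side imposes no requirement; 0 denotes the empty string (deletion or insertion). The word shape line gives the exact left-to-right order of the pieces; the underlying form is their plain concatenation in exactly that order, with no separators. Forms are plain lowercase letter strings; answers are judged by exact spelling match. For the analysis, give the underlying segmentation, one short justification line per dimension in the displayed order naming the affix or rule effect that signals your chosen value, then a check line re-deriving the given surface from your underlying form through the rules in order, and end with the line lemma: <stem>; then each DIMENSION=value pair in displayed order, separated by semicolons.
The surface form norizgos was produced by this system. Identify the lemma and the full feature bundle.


underlying: no-rizgo-z
RANK=fe - signalled by the affix no-
GRD=un - signalled by the affix -z
check: norizgoz -> norizgoz -> norizgos
lemma: rizgo; RANK=fe; GRD=un


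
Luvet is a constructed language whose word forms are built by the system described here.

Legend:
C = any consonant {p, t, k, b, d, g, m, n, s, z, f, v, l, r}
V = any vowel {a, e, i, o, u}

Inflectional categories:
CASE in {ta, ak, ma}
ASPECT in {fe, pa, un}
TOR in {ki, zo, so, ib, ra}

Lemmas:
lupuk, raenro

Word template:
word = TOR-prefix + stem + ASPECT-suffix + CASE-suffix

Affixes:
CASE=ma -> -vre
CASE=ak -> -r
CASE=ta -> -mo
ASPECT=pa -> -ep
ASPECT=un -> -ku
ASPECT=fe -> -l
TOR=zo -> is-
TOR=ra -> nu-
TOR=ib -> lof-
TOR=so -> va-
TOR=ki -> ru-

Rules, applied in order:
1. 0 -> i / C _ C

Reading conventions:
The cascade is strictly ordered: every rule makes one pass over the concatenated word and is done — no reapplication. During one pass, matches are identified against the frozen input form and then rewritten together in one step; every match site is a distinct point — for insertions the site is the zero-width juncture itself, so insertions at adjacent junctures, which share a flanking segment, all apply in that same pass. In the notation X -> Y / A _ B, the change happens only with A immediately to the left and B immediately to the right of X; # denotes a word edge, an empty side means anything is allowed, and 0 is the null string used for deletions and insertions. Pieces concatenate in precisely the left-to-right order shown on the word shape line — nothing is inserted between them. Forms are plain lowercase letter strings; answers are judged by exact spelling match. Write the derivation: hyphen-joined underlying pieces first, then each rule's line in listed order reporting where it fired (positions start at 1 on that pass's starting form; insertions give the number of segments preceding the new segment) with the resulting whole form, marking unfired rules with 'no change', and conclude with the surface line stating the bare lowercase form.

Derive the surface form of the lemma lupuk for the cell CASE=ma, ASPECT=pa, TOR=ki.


underlying: ru-lupuk-ep-vre
1. 0 -> i / C _ C: inserts after position(s) 9, 10: rulupukepivire
surface: rulupukepivire


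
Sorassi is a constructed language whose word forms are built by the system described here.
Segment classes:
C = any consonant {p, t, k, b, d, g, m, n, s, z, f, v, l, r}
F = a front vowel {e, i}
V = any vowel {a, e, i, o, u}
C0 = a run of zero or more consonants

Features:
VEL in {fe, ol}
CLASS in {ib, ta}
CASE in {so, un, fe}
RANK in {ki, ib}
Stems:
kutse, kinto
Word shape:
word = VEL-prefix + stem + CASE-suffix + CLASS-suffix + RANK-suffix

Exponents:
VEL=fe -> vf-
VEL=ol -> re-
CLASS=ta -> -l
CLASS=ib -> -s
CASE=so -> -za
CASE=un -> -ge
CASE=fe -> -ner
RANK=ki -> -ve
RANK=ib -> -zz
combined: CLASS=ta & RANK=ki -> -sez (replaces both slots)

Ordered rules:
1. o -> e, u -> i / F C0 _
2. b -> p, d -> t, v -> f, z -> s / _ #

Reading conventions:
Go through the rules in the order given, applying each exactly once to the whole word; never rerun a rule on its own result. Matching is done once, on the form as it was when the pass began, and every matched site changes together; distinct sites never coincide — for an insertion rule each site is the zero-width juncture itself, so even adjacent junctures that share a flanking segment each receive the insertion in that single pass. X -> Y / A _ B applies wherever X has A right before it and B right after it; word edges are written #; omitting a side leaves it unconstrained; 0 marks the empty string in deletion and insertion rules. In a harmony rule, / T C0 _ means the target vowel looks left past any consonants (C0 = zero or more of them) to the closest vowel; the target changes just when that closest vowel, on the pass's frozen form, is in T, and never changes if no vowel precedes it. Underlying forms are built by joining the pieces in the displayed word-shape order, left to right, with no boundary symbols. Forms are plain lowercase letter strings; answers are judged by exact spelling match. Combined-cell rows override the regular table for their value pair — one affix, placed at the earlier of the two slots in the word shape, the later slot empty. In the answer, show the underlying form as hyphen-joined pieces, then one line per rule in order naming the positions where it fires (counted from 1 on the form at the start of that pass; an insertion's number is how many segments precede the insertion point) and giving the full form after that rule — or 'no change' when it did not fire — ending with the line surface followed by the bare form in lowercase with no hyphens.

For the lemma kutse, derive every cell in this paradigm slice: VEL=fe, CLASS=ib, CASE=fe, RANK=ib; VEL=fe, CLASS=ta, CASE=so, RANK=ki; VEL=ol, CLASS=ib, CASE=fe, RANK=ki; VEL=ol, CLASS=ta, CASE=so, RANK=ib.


cell VEL=fe, CLASS=ib, CASE=fe, RANK=ib:
underlying: vf-kutse-ner-s-zz
1. o -> e, u -> i / F C0 _: no change
2. b -> p, d -> t, v -> f, z -> s / _ #: fires at position(s) 13: vfkutsenerszs
surface: vfkutsenerszs

cell VEL=fe, CLASS=ta, CASE=so, RANK=ki:
underlying: vf-kutse-za-sez
1. o -> e, u -> i / F C0 _: no change
2. b -> p, d -> t, v -> f, z -> s / _ #: fires at position(s) 12: vfkutsezases
surface: vfkutsezases

cell VEL=ol, CLASS=ib, CASE=fe, RANK=ki:
underlying: re-kutse-ner-s-ve
1. o -> e, u -> i / F C0 _: fires at position(s) 4: rekitsenersve
2. b -> p, d -> t, v -> f, z -> s / _ #: no change
surface: rekitsenersve

cell VEL=ol, CLASS=ta, CASE=so, RANK=ib:
underlying: re-kutse-za-l-zz
1. o -> e, u -> i / F C0 _: fires at position(s) 4: rekitsezalzz
2. b -> p, d -> t, v -> f, z -> s / _ #: fires at position(s) 12: rekitsezalzs
surface: rekitsezalzs


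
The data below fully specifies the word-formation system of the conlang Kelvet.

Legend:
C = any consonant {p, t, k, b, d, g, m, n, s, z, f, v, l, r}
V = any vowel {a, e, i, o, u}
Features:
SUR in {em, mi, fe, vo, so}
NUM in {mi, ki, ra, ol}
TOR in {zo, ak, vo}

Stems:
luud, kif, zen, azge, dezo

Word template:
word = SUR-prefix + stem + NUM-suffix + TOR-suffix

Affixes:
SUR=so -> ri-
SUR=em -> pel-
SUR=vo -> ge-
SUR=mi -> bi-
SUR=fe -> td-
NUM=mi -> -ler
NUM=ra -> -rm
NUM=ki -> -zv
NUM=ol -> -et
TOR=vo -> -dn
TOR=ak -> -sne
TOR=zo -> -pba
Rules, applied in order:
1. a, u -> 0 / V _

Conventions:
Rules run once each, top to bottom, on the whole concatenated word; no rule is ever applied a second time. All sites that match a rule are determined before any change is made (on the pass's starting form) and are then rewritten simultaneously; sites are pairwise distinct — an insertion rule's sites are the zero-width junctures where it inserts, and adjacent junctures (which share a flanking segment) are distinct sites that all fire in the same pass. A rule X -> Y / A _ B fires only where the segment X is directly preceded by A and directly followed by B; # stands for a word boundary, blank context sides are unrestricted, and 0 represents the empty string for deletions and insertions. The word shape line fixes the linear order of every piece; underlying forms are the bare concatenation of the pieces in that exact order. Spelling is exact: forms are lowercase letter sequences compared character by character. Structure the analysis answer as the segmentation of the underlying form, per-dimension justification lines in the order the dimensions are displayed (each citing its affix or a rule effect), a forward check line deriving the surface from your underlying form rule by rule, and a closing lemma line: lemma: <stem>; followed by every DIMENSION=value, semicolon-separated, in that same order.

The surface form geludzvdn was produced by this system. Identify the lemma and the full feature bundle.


underlying: ge-luud-zv-dn
SUR=vo - signalled by the affix ge-
NUM=ki - signalled by the affix -zv
TOR=vo - signalled by the affix -dn
check: geluudzvdn -> geludzvdn
lemma: luud; SUR=vo; NUM=ki; TOR=vo


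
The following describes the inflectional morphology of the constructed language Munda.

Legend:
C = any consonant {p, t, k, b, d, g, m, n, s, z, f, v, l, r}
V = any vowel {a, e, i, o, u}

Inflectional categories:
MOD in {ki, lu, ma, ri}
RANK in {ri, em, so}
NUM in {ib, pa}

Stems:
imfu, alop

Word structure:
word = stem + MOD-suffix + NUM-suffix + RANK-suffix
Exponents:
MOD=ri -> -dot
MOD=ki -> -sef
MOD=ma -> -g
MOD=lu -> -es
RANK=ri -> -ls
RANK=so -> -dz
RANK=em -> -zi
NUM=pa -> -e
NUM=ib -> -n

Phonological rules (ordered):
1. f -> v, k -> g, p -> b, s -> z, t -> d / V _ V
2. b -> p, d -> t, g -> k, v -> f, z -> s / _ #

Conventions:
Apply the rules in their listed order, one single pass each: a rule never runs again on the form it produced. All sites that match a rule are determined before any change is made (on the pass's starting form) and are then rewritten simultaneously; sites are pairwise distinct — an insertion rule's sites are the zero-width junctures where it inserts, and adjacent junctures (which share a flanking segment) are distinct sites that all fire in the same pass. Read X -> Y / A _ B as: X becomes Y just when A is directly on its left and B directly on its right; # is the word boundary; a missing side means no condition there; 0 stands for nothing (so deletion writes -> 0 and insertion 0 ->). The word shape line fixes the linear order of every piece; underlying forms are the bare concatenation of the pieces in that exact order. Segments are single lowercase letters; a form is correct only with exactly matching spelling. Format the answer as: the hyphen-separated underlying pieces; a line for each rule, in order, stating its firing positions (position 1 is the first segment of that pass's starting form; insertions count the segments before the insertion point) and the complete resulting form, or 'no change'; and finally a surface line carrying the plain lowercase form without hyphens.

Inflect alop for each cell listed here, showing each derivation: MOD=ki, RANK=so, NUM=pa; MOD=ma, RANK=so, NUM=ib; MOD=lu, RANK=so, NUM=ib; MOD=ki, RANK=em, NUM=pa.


cell MOD=ki, RANK=so, NUM=pa:
underlying: alop-sef-e-dz
1. f -> v, k -> g, p -> b, s -> z, t -> d / V _ V: fires at position(s) 7: alopsevedz
2. b -> p, d -> t, g -> k, v -> f, z -> s / _ #: fires at position(s) 10: alopseveds
surface: alopseveds

cell MOD=ma, RANK=so, NUM=ib:
underlying: alop-g-n-dz
1. f -> v, k -> g, p -> b, s -> z, t -> d / V _ V: no change
2. b -> p, d -> t, g -> k, v -> f, z -> s / _ #: fires at position(s) 8: alopgnds
surface: alopgnds

cell MOD=lu, RANK=so, NUM=ib:
underlying: alop-es-n-dz
1. f -> v, k -> g, p -> b, s -> z, t -> d / V _ V: fires at position(s) 4: alobesndz
2. b -> p, d -> t, g -> k, v -> f, z -> s / _ #: fires at position(s) 9: alobesnds
surface: alobesnds

cell MOD=ki, RANK=em, NUM=pa:
underlying: alop-sef-e-zi
1. f -> v, k -> g, p -> b, s -> z, t -> d / V _ V: fires at position(s) 7: alopsevezi
2. b -> p, d -> t, g -> k, v -> f, z -> s / _ #: no change
surface: alopsevezi
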